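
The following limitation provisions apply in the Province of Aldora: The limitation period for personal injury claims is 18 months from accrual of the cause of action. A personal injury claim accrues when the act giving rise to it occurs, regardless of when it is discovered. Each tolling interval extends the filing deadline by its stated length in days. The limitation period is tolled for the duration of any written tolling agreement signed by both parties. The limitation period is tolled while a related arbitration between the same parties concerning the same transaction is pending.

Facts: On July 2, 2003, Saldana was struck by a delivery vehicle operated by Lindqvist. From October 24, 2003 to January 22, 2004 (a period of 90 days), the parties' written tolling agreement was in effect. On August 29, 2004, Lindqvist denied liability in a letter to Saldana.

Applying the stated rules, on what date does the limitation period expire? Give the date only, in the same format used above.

April 2, 2005

The claim accrued on July 2, 2003, when the wrongful act occurred.
Adding the 18 months base period to July 2, 2003 gives a deadline of January 2, 2005, before any tolling.
The written tolling agreement from October 24, 2003 to January 22, 2004 tolled the period for 90 days, extending the deadline to April 2, 2005.
Nothing else in the chronology tolls or restarts the period.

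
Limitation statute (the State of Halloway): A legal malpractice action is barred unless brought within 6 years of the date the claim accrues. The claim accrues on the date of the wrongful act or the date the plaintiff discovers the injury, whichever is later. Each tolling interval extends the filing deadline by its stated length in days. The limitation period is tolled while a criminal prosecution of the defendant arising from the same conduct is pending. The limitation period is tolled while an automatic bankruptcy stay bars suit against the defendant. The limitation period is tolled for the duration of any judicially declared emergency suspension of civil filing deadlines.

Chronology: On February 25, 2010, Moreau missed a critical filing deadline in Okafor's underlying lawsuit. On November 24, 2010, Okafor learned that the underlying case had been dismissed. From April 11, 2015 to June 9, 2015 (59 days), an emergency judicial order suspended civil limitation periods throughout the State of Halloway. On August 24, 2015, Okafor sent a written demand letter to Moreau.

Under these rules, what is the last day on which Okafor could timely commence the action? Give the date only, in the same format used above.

Taking the later of the act (February 25, 2010) and discovery (November 24, 2010), the claim accrued on November 24, 2010.
The untolled deadline — 6 years after November 24, 2010 — is November 24, 2016.
The period was tolled for 59 days by the emergency suspension of filing deadlines (April 11, 2015 to June 9, 2015), pushing the deadline to January 22, 2017.
None of the other events listed affects the running of the period under the stated rules.

January 22, 2017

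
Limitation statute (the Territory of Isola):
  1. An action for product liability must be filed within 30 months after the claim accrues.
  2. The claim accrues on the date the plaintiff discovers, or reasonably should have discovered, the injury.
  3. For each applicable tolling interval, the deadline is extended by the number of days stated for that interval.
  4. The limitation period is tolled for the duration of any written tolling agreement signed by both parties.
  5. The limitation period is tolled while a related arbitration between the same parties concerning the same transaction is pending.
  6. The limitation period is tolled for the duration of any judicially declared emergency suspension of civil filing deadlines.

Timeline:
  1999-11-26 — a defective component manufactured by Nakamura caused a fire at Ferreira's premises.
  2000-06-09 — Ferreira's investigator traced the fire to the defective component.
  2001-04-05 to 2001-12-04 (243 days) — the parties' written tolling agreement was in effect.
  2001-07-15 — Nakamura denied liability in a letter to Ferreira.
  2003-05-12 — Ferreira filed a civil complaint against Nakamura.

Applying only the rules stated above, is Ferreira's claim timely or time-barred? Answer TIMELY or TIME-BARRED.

TIMELY

Under the discovery rule, the claim accrued on 2000-06-09, when Ferreira discovered the injury — not on the 1999-11-26 date of the underlying act.
The untolled deadline — 30 months after 2000-06-09 — is 2002-12-09.
Because the written tolling agreement ran from 2001-04-05 to 2001-12-04, the deadline is extended by 243 days to 2003-08-09.
Nothing else in the chronology tolls or restarts the period.
The 2003-05-12 filing precedes the 2003-08-09 deadline; the claim is timely.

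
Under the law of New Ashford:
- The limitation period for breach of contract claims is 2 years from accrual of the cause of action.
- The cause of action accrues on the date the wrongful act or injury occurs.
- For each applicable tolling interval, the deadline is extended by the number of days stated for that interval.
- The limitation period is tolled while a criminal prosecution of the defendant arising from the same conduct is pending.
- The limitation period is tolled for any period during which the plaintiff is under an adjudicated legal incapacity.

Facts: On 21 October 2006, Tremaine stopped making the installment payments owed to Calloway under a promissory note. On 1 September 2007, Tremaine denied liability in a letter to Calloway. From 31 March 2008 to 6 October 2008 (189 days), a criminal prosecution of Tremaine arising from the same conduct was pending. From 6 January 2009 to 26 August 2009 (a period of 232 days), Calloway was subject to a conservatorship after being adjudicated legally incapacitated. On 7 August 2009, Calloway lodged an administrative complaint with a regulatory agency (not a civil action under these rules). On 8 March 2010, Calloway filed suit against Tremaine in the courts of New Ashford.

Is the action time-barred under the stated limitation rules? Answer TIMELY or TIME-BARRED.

TIME-BARRED

The cause of action accrued on 21 October 2006, the date of the act.
Adding the 2 years base period to 21 October 2006 gives a deadline of 21 October 2008, before any tolling.
The period was tolled for 189 days by the pending criminal prosecution (31 March 2008 to 6 October 2008), pushing the deadline to 28 April 2009.
Because the plaintiff's legal incapacity ran from 6 January 2009 to 26 August 2009, the deadline is extended by 232 days to 16 December 2009.
The other events in the timeline have no effect on the limitation period under the stated rules.
Calloway filed on 8 March 2010, after the 16 December 2009 deadline, so the action is time-barred.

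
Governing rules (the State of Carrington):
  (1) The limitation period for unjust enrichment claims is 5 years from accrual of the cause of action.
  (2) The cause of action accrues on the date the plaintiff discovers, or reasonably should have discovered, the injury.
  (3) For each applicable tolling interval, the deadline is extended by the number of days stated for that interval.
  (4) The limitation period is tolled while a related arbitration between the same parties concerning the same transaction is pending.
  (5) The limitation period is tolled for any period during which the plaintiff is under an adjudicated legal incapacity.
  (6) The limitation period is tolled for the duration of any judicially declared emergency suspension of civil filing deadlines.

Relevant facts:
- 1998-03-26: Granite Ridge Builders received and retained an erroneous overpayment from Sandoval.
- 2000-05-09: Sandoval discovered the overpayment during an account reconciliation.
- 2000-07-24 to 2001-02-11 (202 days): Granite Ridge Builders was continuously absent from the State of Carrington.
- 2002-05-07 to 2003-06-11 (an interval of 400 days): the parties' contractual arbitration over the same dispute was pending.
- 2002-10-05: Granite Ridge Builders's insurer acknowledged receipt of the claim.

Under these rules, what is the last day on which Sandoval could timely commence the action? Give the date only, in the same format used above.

Accrual is tied to discovery, so the period began on 2000-05-09 rather than on 1998-03-26 when the act occurred.
The untolled deadline — 5 years after 2000-05-09 — is 2005-05-09.
The period was tolled for 400 days by the pending related arbitration (2002-05-07 to 2003-06-11), pushing the deadline to 2006-06-13.
The defendant's absence from the jurisdiction from 2000-07-24 to 2001-02-11 does not toll the period, because no stated rule makes the defendant's absence a tolling event.
The other events in the timeline have no effect on the limitation period under the stated rules.

2006-06-13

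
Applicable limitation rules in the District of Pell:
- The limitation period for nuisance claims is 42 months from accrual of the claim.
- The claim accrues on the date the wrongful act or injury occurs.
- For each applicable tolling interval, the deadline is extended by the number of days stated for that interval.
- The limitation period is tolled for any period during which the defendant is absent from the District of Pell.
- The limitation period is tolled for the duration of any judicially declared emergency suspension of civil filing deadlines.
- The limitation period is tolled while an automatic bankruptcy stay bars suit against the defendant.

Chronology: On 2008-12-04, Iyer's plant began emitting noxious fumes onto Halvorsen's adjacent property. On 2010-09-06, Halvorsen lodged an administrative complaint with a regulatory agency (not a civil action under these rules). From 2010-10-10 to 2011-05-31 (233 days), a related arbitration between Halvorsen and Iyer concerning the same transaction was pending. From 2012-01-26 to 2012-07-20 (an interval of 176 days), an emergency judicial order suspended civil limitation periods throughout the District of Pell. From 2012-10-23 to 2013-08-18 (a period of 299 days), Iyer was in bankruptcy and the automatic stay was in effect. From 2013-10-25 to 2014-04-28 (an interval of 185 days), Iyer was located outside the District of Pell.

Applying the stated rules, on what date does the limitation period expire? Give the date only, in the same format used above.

The claim accrued on 2008-12-04, the date of the act.
Adding the 42 months base period to 2008-12-04 gives a deadline of 2012-06-04, before any tolling.
The period was tolled for 176 days by the emergency suspension of filing deadlines (2012-01-26 to 2012-07-20), pushing the deadline to 2012-11-27.
The automatic bankruptcy stay from 2012-10-23 to 2013-08-18 tolled the period for 299 days, extending the deadline to 2013-09-22.
The defendant's absence from the jurisdiction starting 2013-10-25 came too late — the period had run on 2013-09-22 — and so does not extend the deadline.
No stated provision tolls the period for a pending arbitration, so the interval from 2010-10-10 to 2011-05-31 has no effect on the deadline.
Nothing else in the chronology tolls or restarts the period.

2013-09-22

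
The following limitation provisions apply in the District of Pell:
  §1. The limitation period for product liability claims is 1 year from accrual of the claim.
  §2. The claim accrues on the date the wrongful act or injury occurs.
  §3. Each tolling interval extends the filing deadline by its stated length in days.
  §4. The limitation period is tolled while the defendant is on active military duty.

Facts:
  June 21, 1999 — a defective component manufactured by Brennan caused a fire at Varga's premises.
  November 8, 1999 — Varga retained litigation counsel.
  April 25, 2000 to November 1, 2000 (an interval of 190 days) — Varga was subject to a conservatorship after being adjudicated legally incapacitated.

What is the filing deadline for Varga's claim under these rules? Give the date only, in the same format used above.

The limitation period began to run on June 21, 1999.
Adding the 1 year base period to June 21, 1999 gives a deadline of June 21, 2000, before any tolling.
No stated provision tolls the period for the plaintiff's incapacity, so the interval from April 25, 2000 to November 1, 2000 has no effect on the deadline.
Nothing else in the chronology tolls or restarts the period.

June 21, 2000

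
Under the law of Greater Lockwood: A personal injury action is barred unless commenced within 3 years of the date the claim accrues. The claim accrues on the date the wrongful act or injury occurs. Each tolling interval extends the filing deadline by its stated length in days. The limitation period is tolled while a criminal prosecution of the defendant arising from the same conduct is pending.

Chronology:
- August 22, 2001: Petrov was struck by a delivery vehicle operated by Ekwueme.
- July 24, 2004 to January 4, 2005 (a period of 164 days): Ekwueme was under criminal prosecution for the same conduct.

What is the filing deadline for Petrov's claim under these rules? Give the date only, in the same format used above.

February 2, 2005

The limitation period began to run on August 22, 2001.
Adding the 3 years base period to August 22, 2001 gives a deadline of August 22, 2004, before any tolling.
The pending criminal prosecution from July 24, 2004 to January 4, 2005 tolled the period for 164 days, extending the deadline to February 2, 2005.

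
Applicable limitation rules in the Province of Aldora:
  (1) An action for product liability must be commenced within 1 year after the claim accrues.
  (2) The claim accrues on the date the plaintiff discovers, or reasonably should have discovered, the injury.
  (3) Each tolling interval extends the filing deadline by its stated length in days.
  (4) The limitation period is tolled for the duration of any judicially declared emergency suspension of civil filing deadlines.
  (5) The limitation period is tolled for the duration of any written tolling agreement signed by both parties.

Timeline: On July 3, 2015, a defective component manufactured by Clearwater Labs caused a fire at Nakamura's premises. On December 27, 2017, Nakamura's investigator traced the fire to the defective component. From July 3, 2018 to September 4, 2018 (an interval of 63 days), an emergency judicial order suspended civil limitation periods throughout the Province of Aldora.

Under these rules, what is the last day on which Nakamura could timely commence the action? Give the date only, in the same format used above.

February 28, 2019

Under the discovery rule, the claim accrued on December 27, 2017, when Nakamura discovered the injury — not on the July 3, 2015 date of the underlying act.
Adding the 1 year base period to December 27, 2017 gives a deadline of December 27, 2018, before any tolling.
The period was tolled for 63 days by the emergency suspension of filing deadlines (July 3, 2018 to September 4, 2018), pushing the deadline to February 28, 2019.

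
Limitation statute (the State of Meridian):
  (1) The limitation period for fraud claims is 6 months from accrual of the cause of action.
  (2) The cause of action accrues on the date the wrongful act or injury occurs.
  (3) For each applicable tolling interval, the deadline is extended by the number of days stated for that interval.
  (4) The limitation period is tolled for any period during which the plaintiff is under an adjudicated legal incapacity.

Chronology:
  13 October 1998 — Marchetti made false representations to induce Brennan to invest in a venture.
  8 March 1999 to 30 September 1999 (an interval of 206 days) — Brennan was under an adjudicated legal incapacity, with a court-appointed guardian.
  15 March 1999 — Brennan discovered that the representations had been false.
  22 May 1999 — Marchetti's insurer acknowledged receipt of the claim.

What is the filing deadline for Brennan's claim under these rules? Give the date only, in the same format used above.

The claim accrued on 13 October 1998, when the wrongful act occurred; under the stated occurrence rule the 15 March 1999 discovery does not delay accrual.
Adding the 6 months base period to 13 October 1998 gives a deadline of 13 April 1999, before any tolling.
The plaintiff's legal incapacity from 8 March 1999 to 30 September 1999 tolled the period for 206 days, extending the deadline to 5 November 1999.
The other events in the timeline have no effect on the limitation period under the stated rules.

5 November 1999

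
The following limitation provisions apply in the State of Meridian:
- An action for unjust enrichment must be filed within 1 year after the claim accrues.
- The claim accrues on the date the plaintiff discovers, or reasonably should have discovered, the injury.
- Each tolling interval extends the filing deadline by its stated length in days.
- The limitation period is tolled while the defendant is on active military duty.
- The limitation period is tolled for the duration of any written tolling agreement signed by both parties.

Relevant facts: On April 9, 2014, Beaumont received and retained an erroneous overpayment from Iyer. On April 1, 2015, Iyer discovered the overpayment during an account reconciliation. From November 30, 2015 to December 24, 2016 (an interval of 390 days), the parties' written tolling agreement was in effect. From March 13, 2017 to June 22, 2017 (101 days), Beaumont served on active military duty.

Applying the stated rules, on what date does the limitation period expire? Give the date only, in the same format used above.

Under the discovery rule, the claim accrued on April 1, 2015, when Iyer discovered the injury — not on the April 9, 2014 date of the underlying act.
The untolled deadline — 1 year after April 1, 2015 — is April 1, 2016.
The written tolling agreement from November 30, 2015 to December 24, 2016 tolled the period for 390 days, extending the deadline to April 26, 2017.
Because the defendant's active military service ran from March 13, 2017 to June 22, 2017, the deadline is extended by 101 days to August 5, 2017.

August 5, 2017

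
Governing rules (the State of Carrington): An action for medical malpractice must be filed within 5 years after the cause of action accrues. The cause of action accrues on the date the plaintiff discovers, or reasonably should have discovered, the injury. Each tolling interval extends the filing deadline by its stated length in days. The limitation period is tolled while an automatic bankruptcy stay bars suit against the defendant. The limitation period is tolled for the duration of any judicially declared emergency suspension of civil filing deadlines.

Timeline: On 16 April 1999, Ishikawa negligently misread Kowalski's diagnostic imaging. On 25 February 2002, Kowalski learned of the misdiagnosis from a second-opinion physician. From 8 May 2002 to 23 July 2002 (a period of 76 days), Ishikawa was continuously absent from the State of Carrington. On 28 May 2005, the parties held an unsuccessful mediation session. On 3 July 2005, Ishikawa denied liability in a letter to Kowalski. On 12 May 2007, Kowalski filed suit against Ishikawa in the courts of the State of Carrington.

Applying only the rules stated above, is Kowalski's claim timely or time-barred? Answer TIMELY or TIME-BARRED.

Accrual is tied to discovery, so the period began on 25 February 2002 rather than on 16 April 1999 when the act occurred.
5 years from 25 February 2002 is 25 February 2007.
Although the defendant's absence ran from 8 May 2002 to 23 July 2002, the stated rules do not make that a tolling event, so it is disregarded.
The other events in the timeline have no effect on the limitation period under the stated rules.
The 12 May 2007 filing falls after the 25 February 2007 deadline; the claim is time-barred.

TIME-BARRED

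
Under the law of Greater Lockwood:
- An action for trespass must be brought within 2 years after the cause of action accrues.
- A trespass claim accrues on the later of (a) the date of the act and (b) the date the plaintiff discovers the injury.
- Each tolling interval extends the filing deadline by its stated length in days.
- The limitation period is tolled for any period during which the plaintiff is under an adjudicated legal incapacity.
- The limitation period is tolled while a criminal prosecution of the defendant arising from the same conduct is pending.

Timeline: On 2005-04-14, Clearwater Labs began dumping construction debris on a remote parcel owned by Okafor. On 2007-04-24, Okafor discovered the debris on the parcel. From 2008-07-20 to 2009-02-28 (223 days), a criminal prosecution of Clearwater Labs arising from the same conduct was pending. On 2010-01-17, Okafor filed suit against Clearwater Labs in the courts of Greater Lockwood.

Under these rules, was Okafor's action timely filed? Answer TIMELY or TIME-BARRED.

Taking the later of the act (2005-04-14) and discovery (2007-04-24), the claim accrued on 2007-04-24.
The untolled deadline — 2 years after 2007-04-24 — is 2009-04-24.
Because the pending criminal prosecution ran from 2008-07-20 to 2009-02-28, the deadline is extended by 223 days to 2009-12-03.
Filing on 2010-01-17 missed the 2009-12-03 deadline — the action is time-barred.

TIME-BARRED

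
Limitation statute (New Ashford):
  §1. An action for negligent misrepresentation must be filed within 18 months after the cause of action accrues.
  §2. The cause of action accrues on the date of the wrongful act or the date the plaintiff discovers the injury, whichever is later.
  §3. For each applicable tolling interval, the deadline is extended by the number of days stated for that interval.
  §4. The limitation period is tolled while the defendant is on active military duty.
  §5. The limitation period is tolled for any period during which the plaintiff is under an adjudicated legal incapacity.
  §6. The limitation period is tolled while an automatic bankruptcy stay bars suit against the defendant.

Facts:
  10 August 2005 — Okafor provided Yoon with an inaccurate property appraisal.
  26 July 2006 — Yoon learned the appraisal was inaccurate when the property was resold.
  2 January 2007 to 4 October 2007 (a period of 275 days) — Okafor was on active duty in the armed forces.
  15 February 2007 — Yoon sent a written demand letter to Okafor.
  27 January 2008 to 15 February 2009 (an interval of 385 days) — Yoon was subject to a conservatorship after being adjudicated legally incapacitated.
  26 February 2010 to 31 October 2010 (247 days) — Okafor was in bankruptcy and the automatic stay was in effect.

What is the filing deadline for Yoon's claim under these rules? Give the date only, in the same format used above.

The claim accrued on 26 July 2006 — the later of the 10 August 2005 act and the 26 July 2006 discovery.
18 months from 26 July 2006 is 26 January 2008.
The defendant's active military service from 2 January 2007 to 4 October 2007 tolled the period for 275 days, extending the deadline to 27 October 2008.
Because the plaintiff's legal incapacity ran from 27 January 2008 to 15 February 2009, the deadline is extended by 385 days to 16 November 2009.
By the time the automatic bankruptcy stay began on 26 February 2010, the limitation period had already expired on 16 November 2009; that interval cannot revive it.
The other events in the timeline have no effect on the limitation period under the stated rules.

16 November 2009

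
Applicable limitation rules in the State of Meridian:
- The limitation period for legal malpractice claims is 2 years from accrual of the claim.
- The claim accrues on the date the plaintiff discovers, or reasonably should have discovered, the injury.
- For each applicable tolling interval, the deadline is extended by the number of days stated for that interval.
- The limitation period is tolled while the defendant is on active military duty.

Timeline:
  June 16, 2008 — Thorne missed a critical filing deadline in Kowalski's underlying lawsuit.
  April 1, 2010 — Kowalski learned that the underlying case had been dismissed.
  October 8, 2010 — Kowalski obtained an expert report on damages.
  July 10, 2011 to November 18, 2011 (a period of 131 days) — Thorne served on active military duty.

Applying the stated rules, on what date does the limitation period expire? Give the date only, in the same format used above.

Accrual is tied to discovery, so the period began on April 1, 2010 rather than on June 16, 2008 when the act occurred.
The untolled deadline — 2 years after April 1, 2010 — is April 1, 2012.
The period was tolled for 131 days by the defendant's active military service (July 10, 2011 to November 18, 2011), pushing the deadline to August 10, 2012.
None of the other events listed affects the running of the period under the stated rules.

August 10, 2012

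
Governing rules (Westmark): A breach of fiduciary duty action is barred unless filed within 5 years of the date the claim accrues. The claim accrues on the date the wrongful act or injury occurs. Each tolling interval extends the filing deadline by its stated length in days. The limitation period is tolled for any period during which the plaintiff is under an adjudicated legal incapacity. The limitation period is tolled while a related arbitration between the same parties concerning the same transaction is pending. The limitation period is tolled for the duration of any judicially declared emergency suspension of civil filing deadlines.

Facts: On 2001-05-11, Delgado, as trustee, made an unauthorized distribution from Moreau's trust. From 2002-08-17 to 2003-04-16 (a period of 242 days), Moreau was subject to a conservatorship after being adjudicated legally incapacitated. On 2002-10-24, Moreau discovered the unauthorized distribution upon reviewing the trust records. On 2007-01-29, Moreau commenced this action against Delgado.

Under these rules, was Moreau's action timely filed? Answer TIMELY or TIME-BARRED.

Because the rule ties accrual to occurrence, the claim accrued on 2001-05-11, not on the 2002-10-24 discovery date.
Adding the 5 years base period to 2001-05-11 gives a deadline of 2006-05-11, before any tolling.
Because the plaintiff's legal incapacity ran from 2002-08-17 to 2003-04-16, the deadline is extended by 242 days to 2007-01-08.
Moreau filed on 2007-01-29, after the 2007-01-08 deadline, so the action is time-barred.

TIME-BARRED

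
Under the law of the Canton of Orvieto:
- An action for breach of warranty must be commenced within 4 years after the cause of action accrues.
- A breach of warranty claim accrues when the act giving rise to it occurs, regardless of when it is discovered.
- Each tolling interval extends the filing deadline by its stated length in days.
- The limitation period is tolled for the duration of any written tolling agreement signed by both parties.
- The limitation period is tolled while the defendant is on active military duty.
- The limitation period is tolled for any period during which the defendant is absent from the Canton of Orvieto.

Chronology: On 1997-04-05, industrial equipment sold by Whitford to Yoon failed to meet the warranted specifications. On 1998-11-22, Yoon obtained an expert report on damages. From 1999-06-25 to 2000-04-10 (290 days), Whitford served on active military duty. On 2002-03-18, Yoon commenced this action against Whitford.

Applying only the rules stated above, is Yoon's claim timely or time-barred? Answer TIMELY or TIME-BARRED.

The cause of action accrued on 1997-04-05, the date of the act.
4 years from 1997-04-05 is 2001-04-05.
Because the defendant's active military service ran from 1999-06-25 to 2000-04-10, the deadline is extended by 290 days to 2002-01-20.
Nothing else in the chronology tolls or restarts the period.
Yoon filed on 2002-03-18, after the 2002-01-20 deadline, so the action is time-barred.

TIME-BARRED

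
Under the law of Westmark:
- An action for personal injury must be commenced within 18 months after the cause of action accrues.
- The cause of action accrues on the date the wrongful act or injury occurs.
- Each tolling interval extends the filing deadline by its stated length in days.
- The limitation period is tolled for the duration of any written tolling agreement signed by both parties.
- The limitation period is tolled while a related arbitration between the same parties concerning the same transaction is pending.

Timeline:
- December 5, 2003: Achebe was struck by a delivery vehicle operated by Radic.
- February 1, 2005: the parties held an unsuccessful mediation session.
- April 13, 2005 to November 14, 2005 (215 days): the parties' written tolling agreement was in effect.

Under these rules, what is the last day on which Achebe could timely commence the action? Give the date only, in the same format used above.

January 6, 2006

The claim accrued on December 5, 2003, when the wrongful act occurred.
The untolled deadline — 18 months after December 5, 2003 — is June 5, 2005.
The written tolling agreement from April 13, 2005 to November 14, 2005 tolled the period for 215 days, extending the deadline to January 6, 2006.
Nothing else in the chronology tolls or restarts the period.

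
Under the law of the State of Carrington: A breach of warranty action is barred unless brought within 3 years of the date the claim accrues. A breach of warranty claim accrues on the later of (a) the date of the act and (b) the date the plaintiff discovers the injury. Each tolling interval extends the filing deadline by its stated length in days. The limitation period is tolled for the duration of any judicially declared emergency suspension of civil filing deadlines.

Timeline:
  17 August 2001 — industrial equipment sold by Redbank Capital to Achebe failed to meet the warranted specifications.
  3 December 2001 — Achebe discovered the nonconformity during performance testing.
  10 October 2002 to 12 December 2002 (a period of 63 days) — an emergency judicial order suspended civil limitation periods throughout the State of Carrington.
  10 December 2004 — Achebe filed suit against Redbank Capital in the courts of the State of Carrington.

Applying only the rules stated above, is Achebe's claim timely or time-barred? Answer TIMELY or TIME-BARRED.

TIMELY

The claim accrued on 3 December 2001 — the later of the 17 August 2001 act and the 3 December 2001 discovery.
3 years from 3 December 2001 is 3 December 2004.
The period was tolled for 63 days by the emergency suspension of filing deadlines (10 October 2002 to 12 December 2002), pushing the deadline to 4 February 2005.
The 10 December 2004 filing precedes the 4 February 2005 deadline; the claim is timely.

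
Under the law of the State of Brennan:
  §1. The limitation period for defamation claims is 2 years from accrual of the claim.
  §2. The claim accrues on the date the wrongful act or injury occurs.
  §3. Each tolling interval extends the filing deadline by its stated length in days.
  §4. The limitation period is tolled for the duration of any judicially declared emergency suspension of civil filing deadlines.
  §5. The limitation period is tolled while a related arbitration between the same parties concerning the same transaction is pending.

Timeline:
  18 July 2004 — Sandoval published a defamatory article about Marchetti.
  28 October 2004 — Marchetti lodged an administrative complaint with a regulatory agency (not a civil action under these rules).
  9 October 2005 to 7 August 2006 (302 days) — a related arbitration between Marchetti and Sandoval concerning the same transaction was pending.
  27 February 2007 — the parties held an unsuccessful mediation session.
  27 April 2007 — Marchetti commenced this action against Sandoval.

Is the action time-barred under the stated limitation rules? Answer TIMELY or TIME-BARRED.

TIMELY

The claim accrued on 18 July 2004, the date of the act.
2 years from 18 July 2004 is 18 July 2006.
The pending related arbitration from 9 October 2005 to 7 August 2006 tolled the period for 302 days, extending the deadline to 16 May 2007.
Nothing else in the chronology tolls or restarts the period.
The 27 April 2007 filing precedes the 16 May 2007 deadline; the claim is timely.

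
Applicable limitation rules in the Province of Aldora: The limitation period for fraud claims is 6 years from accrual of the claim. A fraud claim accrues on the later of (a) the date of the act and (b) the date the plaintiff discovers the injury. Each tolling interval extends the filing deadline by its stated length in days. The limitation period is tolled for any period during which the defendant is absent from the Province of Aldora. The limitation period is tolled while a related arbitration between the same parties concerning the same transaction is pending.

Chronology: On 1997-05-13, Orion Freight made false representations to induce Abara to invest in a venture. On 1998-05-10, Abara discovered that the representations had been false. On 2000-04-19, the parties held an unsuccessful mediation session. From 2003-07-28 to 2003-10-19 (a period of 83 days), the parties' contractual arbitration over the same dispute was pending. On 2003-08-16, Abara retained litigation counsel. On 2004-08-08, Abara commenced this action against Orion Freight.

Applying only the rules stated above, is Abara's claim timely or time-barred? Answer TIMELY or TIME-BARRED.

TIME-BARRED

The claim accrued on 1998-05-10 — the later of the 1997-05-13 act and the 1998-05-10 discovery.
Adding the 6 years base period to 1998-05-10 gives a deadline of 2004-05-10, before any tolling.
The period was tolled for 83 days by the pending related arbitration (2003-07-28 to 2003-10-19), pushing the deadline to 2004-08-01.
None of the other events listed affects the running of the period under the stated rules.
The 2004-08-08 filing falls after the 2004-08-01 deadline; the claim is time-barred.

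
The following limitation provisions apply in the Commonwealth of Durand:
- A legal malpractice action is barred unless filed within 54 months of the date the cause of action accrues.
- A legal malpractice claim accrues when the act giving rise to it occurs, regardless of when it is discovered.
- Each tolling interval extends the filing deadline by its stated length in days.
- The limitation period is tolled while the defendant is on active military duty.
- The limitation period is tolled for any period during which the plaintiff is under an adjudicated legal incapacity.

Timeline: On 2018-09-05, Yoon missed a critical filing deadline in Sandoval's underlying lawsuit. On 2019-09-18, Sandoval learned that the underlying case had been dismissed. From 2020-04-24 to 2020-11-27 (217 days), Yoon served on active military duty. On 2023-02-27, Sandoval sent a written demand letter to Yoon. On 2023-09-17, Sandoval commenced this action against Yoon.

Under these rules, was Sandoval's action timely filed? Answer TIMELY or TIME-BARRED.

The claim accrued on 2018-09-05, when the wrongful act occurred; under the stated occurrence rule the 2019-09-18 discovery does not delay accrual.
54 months from 2018-09-05 is 2023-03-05.
The period was tolled for 217 days by the defendant's active military service (2020-04-24 to 2020-11-27), pushing the deadline to 2023-10-08.
The other events in the timeline have no effect on the limitation period under the stated rules.
The 2023-09-17 filing precedes the 2023-10-08 deadline; the claim is timely.

TIMELY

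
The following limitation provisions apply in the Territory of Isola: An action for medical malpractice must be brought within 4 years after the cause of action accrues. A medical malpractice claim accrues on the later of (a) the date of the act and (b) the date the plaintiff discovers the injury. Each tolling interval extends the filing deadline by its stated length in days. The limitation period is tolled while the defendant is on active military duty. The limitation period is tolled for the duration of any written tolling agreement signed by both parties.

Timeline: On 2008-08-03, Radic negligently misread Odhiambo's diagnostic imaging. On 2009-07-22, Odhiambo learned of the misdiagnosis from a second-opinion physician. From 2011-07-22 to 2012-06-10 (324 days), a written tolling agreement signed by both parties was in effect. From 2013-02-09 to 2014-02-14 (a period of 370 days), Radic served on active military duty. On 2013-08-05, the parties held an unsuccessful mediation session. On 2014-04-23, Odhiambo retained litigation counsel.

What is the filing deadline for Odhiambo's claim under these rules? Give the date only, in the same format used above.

The claim accrued on 2009-07-22 — the later of the 2008-08-03 act and the 2009-07-22 discovery.
4 years from 2009-07-22 is 2013-07-22.
The written tolling agreement from 2011-07-22 to 2012-06-10 tolled the period for 324 days, extending the deadline to 2014-06-11.
Because the defendant's active military service ran from 2013-02-09 to 2014-02-14, the deadline is extended by 370 days to 2015-06-16.
The other events in the timeline have no effect on the limitation period under the stated rules.

2015-06-16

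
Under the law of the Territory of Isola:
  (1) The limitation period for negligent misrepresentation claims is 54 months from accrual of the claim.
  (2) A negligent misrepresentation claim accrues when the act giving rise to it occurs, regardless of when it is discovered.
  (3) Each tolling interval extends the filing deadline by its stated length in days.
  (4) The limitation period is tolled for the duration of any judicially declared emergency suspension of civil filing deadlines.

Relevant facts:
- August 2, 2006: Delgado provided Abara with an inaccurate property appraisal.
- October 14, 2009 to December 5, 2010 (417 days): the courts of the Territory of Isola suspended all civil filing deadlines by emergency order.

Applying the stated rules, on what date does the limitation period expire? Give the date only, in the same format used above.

March 25, 2012

The limitation period began to run on August 2, 2006.
The untolled deadline — 54 months after August 2, 2006 — is February 2, 2011.
Because the emergency suspension of filing deadlines ran from October 14, 2009 to December 5, 2010, the deadline is extended by 417 days to March 25, 2012.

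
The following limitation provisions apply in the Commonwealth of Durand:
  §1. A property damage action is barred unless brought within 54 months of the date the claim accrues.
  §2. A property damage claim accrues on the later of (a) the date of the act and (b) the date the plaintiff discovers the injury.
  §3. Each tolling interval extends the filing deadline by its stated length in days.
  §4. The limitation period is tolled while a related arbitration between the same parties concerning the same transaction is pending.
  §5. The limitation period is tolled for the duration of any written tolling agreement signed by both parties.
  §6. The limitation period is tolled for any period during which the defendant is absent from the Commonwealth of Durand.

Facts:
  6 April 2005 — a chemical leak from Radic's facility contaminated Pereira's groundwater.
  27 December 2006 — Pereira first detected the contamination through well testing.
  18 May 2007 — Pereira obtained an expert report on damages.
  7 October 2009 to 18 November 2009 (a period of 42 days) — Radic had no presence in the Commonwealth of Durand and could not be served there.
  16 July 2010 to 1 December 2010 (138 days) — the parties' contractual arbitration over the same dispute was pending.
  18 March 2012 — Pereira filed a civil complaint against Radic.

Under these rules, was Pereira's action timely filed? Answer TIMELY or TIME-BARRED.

Because discovery on 27 December 2006 post-dates the 6 April 2005 act, accrual under the later-of rule falls on 27 December 2006.
Adding the 54 months base period to 27 December 2006 gives a deadline of 27 June 2011, before any tolling.
The period was tolled for 42 days by the defendant's absence from the jurisdiction (7 October 2009 to 18 November 2009), pushing the deadline to 8 August 2011.
The pending related arbitration from 16 July 2010 to 1 December 2010 tolled the period for 138 days, extending the deadline to 24 December 2011.
Nothing else in the chronology tolls or restarts the period.
Pereira filed on 18 March 2012, after the 24 December 2011 deadline, so the action is time-barred.

TIME-BARRED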